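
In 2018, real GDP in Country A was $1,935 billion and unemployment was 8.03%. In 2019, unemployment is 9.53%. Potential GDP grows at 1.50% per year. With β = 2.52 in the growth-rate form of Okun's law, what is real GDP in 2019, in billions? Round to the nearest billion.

$1,891 billion

Δu = 9.53 - 8.03 = 1.5 points.
Okun's law (growth form): g_Y = g_Y* - β × Δu = 1.50 - 2.52 × (1.50) = 1.5 - 3.78 = -2.28%.
Real GDP in the next year = 1935 × (1 - 2.28/100) = 1935 × 0.9772 ≈ 1891 billion.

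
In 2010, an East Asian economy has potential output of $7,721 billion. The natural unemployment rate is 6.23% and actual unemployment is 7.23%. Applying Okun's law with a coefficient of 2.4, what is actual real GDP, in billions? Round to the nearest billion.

$7,536 billion

Unemployment gap = 7.23 - 6.23 = 1 point, so the output gap is -2.4 × 1 = -2.4%.
Actual GDP = 7721 × (1 - 2.4/100) = 7721 × 0.976 ≈ 7536 billion.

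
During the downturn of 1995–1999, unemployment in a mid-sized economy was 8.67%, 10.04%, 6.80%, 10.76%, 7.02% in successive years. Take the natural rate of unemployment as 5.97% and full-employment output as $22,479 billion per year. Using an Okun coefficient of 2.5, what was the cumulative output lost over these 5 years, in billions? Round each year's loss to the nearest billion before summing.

Year 1995: gap = -2.5 × (8.67 - 5.97) = -6.75%, loss ≈ 22479 × 6.75/100 ≈ 1517.
Year 1996: gap = -2.5 × (10.04 - 5.97) = -10.175%, loss ≈ 22479 × 10.175/100 ≈ 2287.
Year 1997: gap = -2.5 × (6.8 - 5.97) = -2.075%, loss ≈ 22479 × 2.075/100 ≈ 466.
Year 1998: gap = -2.5 × (10.76 - 5.97) = -11.975%, loss ≈ 22479 × 11.975/100 ≈ 2692.
Year 1999: gap = -2.5 × (7.02 - 5.97) = -2.625%, loss ≈ 22479 × 2.625/100 ≈ 590.
Total lost output = 1517 + 2287 + 466 + 2692 + 590 = 7552 billion.

$7,552 billion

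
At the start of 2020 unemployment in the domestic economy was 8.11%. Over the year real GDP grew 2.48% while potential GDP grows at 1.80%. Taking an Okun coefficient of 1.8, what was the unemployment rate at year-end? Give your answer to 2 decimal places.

Growth-rate Okun's law: g_Y = g_Y* - β × Δu, so Δu = (g_Y* - g_Y)/β.
Δu = (1.8 - 2.48)/1.8 = -0.68/1.8 = -0.38 percentage points.
Year-end unemployment = 8.11 - 0.38 = 7.73%.

7.73%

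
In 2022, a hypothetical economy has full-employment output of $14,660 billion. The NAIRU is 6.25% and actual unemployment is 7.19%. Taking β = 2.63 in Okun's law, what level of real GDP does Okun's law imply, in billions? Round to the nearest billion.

$14,298 billion

Unemployment gap = 7.19 - 6.25 = 0.94 points, so the output gap is -2.63 × 0.94 = -2.4722%.
Actual GDP = 14660 × (1 - 2.4722/100) = 14660 × 0.975278 ≈ 14298 billion.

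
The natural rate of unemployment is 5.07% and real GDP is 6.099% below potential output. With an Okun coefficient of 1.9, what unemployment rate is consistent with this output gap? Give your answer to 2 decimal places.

From Okun's law, u - u* = -(output gap)/β = -(-6.099)/1.9 = 3.21 points.
So u = 5.07 + 3.21 = 8.28%.

8.28%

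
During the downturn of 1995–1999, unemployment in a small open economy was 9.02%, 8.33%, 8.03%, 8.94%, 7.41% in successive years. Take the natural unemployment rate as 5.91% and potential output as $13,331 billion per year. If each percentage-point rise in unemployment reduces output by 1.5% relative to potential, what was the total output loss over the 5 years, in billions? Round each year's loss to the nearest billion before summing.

$2,436 billion

Year 1995: gap = -1.5 × (9.02 - 5.91) = -4.665%, loss ≈ 13331 × 4.665/100 ≈ 622.
Year 1996: gap = -1.5 × (8.33 - 5.91) = -3.63%, loss ≈ 13331 × 3.63/100 ≈ 484.
Year 1997: gap = -1.5 × (8.03 - 5.91) = -3.18%, loss ≈ 13331 × 3.18/100 ≈ 424.
Year 1998: gap = -1.5 × (8.94 - 5.91) = -4.545%, loss ≈ 13331 × 4.545/100 ≈ 606.
Year 1999: gap = -1.5 × (7.41 - 5.91) = -2.25%, loss ≈ 13331 × 2.25/100 ≈ 300.
Total lost output = 622 + 484 + 424 + 606 + 300 = 2436 billion.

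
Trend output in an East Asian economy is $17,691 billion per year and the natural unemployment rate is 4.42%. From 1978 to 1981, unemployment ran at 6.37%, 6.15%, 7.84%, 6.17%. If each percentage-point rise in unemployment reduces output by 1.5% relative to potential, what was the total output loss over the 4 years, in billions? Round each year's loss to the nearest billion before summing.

$2,348 billion

Year 1978: gap = -1.5 × (6.37 - 4.42) = -2.925%, loss ≈ 17691 × 2.925/100 ≈ 517.
Year 1979: gap = -1.5 × (6.15 - 4.42) = -2.595%, loss ≈ 17691 × 2.595/100 ≈ 459.
Year 1980: gap = -1.5 × (7.84 - 4.42) = -5.13%, loss ≈ 17691 × 5.13/100 ≈ 908.
Year 1981: gap = -1.5 × (6.17 - 4.42) = -2.625%, loss ≈ 17691 × 2.625/100 ≈ 464.
Total lost output = 517 + 459 + 908 + 464 = 2348 billion.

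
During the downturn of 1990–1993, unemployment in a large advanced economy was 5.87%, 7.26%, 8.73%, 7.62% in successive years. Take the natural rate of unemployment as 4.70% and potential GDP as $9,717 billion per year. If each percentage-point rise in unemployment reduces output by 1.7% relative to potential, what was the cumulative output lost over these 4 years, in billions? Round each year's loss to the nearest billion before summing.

$1,764 billion

Year 1990: gap = -1.7 × (5.87 - 4.7) = -1.989%, loss ≈ 9717 × 1.989/100 ≈ 193.
Year 1991: gap = -1.7 × (7.26 - 4.7) = -4.352%, loss ≈ 9717 × 4.352/100 ≈ 423.
Year 1992: gap = -1.7 × (8.73 - 4.7) = -6.851%, loss ≈ 9717 × 6.851/100 ≈ 666.
Year 1993: gap = -1.7 × (7.62 - 4.7) = -4.964%, loss ≈ 9717 × 4.964/100 ≈ 482.
Total lost output = 193 + 423 + 666 + 482 = 1764 billion.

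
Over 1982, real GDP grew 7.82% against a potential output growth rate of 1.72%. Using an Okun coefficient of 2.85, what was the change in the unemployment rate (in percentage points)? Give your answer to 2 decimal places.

Growth-rate Okun's law: g_Y = g_Y* - β × Δu, so Δu = (g_Y* - g_Y)/β.
Δu = (1.72 - 7.82)/2.85 = -6.1/2.85 = -2.14 percentage points.

-2.14 percentage points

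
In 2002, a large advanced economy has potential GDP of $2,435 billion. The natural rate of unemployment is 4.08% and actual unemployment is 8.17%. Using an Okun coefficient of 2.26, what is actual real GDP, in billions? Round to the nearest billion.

$2,210 billion

Unemployment gap = 8.17 - 4.08 = 4.09 points, so the output gap is -2.26 × 4.09 = -9.2434%.
Actual GDP = 2435 × (1 - 9.2434/100) = 2435 × 0.907566 ≈ 2210 billion.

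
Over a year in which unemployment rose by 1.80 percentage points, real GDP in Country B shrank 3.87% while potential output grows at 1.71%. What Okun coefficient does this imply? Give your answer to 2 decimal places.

β ≈ 3.10

Growth form: g_Y = g_Y* - β × Δu, so β = (g_Y* - g_Y)/Δu.
β = (1.71 + 3.87)/1.80 = 5.58/1.80 = 3.10.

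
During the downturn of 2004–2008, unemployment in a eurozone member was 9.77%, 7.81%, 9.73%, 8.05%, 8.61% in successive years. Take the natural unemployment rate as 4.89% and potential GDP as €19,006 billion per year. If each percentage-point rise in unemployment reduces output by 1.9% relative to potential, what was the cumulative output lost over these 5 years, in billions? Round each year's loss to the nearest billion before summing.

Year 2004: gap = -1.9 × (9.77 - 4.89) = -9.272%, loss ≈ 19006 × 9.272/100 ≈ 1762.
Year 2005: gap = -1.9 × (7.81 - 4.89) = -5.548%, loss ≈ 19006 × 5.548/100 ≈ 1054.
Year 2006: gap = -1.9 × (9.73 - 4.89) = -9.196%, loss ≈ 19006 × 9.196/100 ≈ 1748.
Year 2007: gap = -1.9 × (8.05 - 4.89) = -6.004%, loss ≈ 19006 × 6.004/100 ≈ 1141.
Year 2008: gap = -1.9 × (8.61 - 4.89) = -7.068%, loss ≈ 19006 × 7.068/100 ≈ 1343.
Total lost output = 1762 + 1054 + 1748 + 1141 + 1343 = 7048 billion.

€7,048 billion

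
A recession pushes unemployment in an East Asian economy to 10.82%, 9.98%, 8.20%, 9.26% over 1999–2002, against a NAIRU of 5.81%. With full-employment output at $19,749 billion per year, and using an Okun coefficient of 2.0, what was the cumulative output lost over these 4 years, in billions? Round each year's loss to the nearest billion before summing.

$5,933 billion

Year 1999: gap = -2.0 × (10.82 - 5.81) = -10.02%, loss ≈ 19749 × 10.02/100 ≈ 1979.
Year 2000: gap = -2.0 × (9.98 - 5.81) = -8.34%, loss ≈ 19749 × 8.34/100 ≈ 1647.
Year 2001: gap = -2.0 × (8.2 - 5.81) = -4.78%, loss ≈ 19749 × 4.78/100 ≈ 944.
Year 2002: gap = -2.0 × (9.26 - 5.81) = -6.9%, loss ≈ 19749 × 6.9/100 ≈ 1363.
Total lost output = 1979 + 1647 + 944 + 1363 = 5933 billion.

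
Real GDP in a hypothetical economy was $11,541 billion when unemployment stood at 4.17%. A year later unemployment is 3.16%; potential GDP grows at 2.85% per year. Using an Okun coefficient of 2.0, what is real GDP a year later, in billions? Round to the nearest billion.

$12,103 billion

Δu = 3.16 - 4.17 = -1.01 points.
Okun's law (growth form): g_Y = g_Y* - β × Δu = 2.85 - 2.0 × (-1.01) = 2.85 + 2.02 = 4.87%.
Real GDP in the next year = 11541 × (1 + 4.87/100) = 11541 × 1.0487 ≈ 12103 billion.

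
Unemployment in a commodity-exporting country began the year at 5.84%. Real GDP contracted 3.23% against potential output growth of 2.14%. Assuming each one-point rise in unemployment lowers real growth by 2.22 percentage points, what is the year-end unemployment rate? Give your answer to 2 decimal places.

8.26%

Growth-rate Okun's law: g_Y = g_Y* - β × Δu, so Δu = (g_Y* - g_Y)/β.
Δu = (2.14 + 3.23)/2.22 = 5.37/2.22 = 2.42 percentage points.
Year-end unemployment = 5.84 + 2.42 = 8.26%.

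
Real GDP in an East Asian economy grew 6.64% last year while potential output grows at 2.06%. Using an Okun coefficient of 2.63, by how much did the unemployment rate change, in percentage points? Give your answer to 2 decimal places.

-1.74 percentage points

Growth-rate Okun's law: g_Y = g_Y* - β × Δu, so Δu = (g_Y* - g_Y)/β.
Δu = (2.06 - 6.64)/2.63 = -4.58/2.63 = -1.74 percentage points.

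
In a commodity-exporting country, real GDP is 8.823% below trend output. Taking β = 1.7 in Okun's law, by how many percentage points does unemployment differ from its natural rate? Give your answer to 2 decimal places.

Okun's law: output gap = -β × (u - u*), so u - u* = -(output gap)/β.
u - u* = -(-8.823)/1.7 = 5.19 percentage points.

5.19 percentage points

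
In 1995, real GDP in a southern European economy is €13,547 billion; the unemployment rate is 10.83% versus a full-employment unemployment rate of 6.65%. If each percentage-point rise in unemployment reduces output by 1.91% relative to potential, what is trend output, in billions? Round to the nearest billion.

Unemployment gap = 10.83 - 6.65 = 4.18 points, so output gap = -1.91 × 4.18 = -7.9838%.
Since Y = Y* × (1 + gap/100), Y* = 13547/0.920162 ≈ 14722 billion.

€14,722 billion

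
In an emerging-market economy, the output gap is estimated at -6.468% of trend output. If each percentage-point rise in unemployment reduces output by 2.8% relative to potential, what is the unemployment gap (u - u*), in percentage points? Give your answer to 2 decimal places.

2.31 percentage points

Okun's law: output gap = -β × (u - u*), so u - u* = -(output gap)/β.
u - u* = -(-6.468)/2.8 = 2.31 percentage points.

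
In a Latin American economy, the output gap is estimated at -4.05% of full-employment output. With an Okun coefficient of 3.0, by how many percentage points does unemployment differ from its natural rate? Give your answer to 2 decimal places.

1.35 percentage points

Okun's law: output gap = -β × (u - u*), so u - u* = -(output gap)/β.
u - u* = -(-4.05)/3.0 = 1.35 percentage points.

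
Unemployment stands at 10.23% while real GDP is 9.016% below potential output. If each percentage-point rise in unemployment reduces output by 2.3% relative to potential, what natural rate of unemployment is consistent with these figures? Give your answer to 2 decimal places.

6.31%

From Okun's law, u - u* = -(output gap)/β = -(-9.016)/2.3 = 3.92 points.
So u* = 10.23 - 3.92 = 6.31%.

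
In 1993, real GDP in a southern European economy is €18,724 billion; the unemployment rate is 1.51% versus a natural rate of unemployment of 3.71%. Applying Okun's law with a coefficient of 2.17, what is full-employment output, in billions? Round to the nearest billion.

€17,871 billion

Unemployment gap = 1.51 - 3.71 = -2.2 points, so output gap = -2.17 × (-2.2) = 4.774%.
Since Y = Y* × (1 + gap/100), Y* = 18724/1.04774 ≈ 17871 billion.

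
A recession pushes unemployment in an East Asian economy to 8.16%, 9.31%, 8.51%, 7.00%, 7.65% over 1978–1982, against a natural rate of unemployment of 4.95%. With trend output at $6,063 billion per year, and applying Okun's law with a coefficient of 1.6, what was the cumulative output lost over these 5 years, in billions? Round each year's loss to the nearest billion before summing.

$1,540 billion

Year 1978: gap = -1.6 × (8.16 - 4.95) = -5.136%, loss ≈ 6063 × 5.136/100 ≈ 311.
Year 1979: gap = -1.6 × (9.31 - 4.95) = -6.976%, loss ≈ 6063 × 6.976/100 ≈ 423.
Year 1980: gap = -1.6 × (8.51 - 4.95) = -5.696%, loss ≈ 6063 × 5.696/100 ≈ 345.
Year 1981: gap = -1.6 × (7 - 4.95) = -3.28%, loss ≈ 6063 × 3.28/100 ≈ 199.
Year 1982: gap = -1.6 × (7.65 - 4.95) = -4.32%, loss ≈ 6063 × 4.32/100 ≈ 262.
Total lost output = 311 + 423 + 345 + 199 + 262 = 1540 billion.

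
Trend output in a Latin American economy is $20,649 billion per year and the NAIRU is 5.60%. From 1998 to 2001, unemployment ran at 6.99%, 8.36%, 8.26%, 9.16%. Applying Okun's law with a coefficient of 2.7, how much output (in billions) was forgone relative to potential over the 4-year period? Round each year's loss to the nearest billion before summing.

Year 1998: gap = -2.7 × (6.99 - 5.6) = -3.753%, loss ≈ 20649 × 3.753/100 ≈ 775.
Year 1999: gap = -2.7 × (8.36 - 5.6) = -7.452%, loss ≈ 20649 × 7.452/100 ≈ 1539.
Year 2000: gap = -2.7 × (8.26 - 5.6) = -7.182%, loss ≈ 20649 × 7.182/100 ≈ 1483.
Year 2001: gap = -2.7 × (9.16 - 5.6) = -9.612%, loss ≈ 20649 × 9.612/100 ≈ 1985.
Total lost output = 775 + 1539 + 1483 + 1985 = 5782 billion.

$5,782 billion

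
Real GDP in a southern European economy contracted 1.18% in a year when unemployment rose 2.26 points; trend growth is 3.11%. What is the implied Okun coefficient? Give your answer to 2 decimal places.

Growth form: g_Y = g_Y* - β × Δu, so β = (g_Y* - g_Y)/Δu.
β = (3.11 + 1.18)/2.26 = 4.29/2.26 = 1.90.

β ≈ 1.90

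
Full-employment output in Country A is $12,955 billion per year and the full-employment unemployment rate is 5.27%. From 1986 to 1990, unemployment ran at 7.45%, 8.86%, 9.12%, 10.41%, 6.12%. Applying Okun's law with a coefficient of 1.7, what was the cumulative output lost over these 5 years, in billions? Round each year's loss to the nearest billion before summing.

Year 1986: gap = -1.7 × (7.45 - 5.27) = -3.706%, loss ≈ 12955 × 3.706/100 ≈ 480.
Year 1987: gap = -1.7 × (8.86 - 5.27) = -6.103%, loss ≈ 12955 × 6.103/100 ≈ 791.
Year 1988: gap = -1.7 × (9.12 - 5.27) = -6.545%, loss ≈ 12955 × 6.545/100 ≈ 848.
Year 1989: gap = -1.7 × (10.41 - 5.27) = -8.738%, loss ≈ 12955 × 8.738/100 ≈ 1132.
Year 1990: gap = -1.7 × (6.12 - 5.27) = -1.445%, loss ≈ 12955 × 1.445/100 ≈ 187.
Total lost output = 480 + 791 + 848 + 1132 + 187 = 3438 billion.

$3,438 billion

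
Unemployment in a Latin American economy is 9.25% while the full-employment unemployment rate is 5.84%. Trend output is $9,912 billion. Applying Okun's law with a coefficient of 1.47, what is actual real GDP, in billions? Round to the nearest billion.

Unemployment gap = 9.25 - 5.84 = 3.41 points, so the output gap is -1.47 × 3.41 = -5.0127%.
Actual GDP = 9912 × (1 - 5.0127/100) = 9912 × 0.949873 ≈ 9415 billion.

$9,415 billion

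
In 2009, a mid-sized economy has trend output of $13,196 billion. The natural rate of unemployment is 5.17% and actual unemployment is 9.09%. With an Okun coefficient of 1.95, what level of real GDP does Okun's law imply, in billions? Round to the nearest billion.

Unemployment gap = 9.09 - 5.17 = 3.92 points, so the output gap is -1.95 × 3.92 = -7.644%.
Actual GDP = 13196 × (1 - 7.644/100) = 13196 × 0.92356 ≈ 12187 billion.

$12,187 billion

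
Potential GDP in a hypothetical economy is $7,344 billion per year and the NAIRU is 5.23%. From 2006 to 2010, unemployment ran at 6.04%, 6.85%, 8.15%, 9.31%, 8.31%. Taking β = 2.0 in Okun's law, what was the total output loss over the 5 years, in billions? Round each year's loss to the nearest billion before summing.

$1,837 billion

Year 2006: gap = -2.0 × (6.04 - 5.23) = -1.62%, loss ≈ 7344 × 1.62/100 ≈ 119.
Year 2007: gap = -2.0 × (6.85 - 5.23) = -3.24%, loss ≈ 7344 × 3.24/100 ≈ 238.
Year 2008: gap = -2.0 × (8.15 - 5.23) = -5.84%, loss ≈ 7344 × 5.84/100 ≈ 429.
Year 2009: gap = -2.0 × (9.31 - 5.23) = -8.16%, loss ≈ 7344 × 8.16/100 ≈ 599.
Year 2010: gap = -2.0 × (8.31 - 5.23) = -6.16%, loss ≈ 7344 × 6.16/100 ≈ 452.
Total lost output = 119 + 238 + 429 + 599 + 452 = 1837 billion.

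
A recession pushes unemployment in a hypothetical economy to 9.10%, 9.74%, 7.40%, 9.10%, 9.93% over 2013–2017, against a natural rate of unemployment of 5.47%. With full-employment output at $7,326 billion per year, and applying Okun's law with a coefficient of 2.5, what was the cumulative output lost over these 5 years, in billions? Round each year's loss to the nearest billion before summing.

Year 2013: gap = -2.5 × (9.1 - 5.47) = -9.075%, loss ≈ 7326 × 9.075/100 ≈ 665.
Year 2014: gap = -2.5 × (9.74 - 5.47) = -10.675%, loss ≈ 7326 × 10.675/100 ≈ 782.
Year 2015: gap = -2.5 × (7.4 - 5.47) = -4.825%, loss ≈ 7326 × 4.825/100 ≈ 353.
Year 2016: gap = -2.5 × (9.1 - 5.47) = -9.075%, loss ≈ 7326 × 9.075/100 ≈ 665.
Year 2017: gap = -2.5 × (9.93 - 5.47) = -11.15%, loss ≈ 7326 × 11.15/100 ≈ 817.
Total lost output = 665 + 782 + 353 + 665 + 817 = 3282 billion.

$3,282 billion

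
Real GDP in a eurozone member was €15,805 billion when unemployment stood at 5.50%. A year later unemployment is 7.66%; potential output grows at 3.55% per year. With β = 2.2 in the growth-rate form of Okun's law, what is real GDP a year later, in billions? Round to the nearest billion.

Δu = 7.66 - 5.5 = 2.16 points.
Okun's law (growth form): g_Y = g_Y* - β × Δu = 3.55 - 2.2 × (2.16) = 3.55 - 4.752 = -1.202%.
Real GDP in the next year = 15805 × (1 - 1.202/100) = 15805 × 0.98798 ≈ 15615 billion.

€15,615 billion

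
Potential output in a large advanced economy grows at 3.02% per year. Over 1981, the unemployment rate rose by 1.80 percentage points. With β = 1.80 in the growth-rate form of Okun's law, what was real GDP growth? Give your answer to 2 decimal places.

-0.22%

Growth-rate Okun's law: g_Y = g_Y* - β × Δu.
g_Y = 3.02 - 1.80 × (1.80) = 3.02 - 3.24 = -0.22%, i.e. -0.22% to 2 d.p.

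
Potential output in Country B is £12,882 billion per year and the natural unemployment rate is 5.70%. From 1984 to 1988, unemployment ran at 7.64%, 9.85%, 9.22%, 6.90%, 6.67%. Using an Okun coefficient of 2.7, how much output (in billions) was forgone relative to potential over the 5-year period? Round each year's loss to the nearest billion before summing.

Year 1984: gap = -2.7 × (7.64 - 5.7) = -5.238%, loss ≈ 12882 × 5.238/100 ≈ 675.
Year 1985: gap = -2.7 × (9.85 - 5.7) = -11.205%, loss ≈ 12882 × 11.205/100 ≈ 1443.
Year 1986: gap = -2.7 × (9.22 - 5.7) = -9.504%, loss ≈ 12882 × 9.504/100 ≈ 1224.
Year 1987: gap = -2.7 × (6.9 - 5.7) = -3.24%, loss ≈ 12882 × 3.24/100 ≈ 417.
Year 1988: gap = -2.7 × (6.67 - 5.7) = -2.619%, loss ≈ 12882 × 2.619/100 ≈ 337.
Total lost output = 675 + 1443 + 1224 + 417 + 337 = 4096 billion.

£4,096 billion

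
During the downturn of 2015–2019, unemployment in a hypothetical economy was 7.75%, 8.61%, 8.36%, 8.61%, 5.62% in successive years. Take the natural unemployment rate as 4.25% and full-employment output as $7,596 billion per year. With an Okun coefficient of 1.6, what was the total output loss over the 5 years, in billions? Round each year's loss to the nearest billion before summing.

$2,152 billion

Year 2015: gap = -1.6 × (7.75 - 4.25) = -5.6%, loss ≈ 7596 × 5.6/100 ≈ 425.
Year 2016: gap = -1.6 × (8.61 - 4.25) = -6.976%, loss ≈ 7596 × 6.976/100 ≈ 530.
Year 2017: gap = -1.6 × (8.36 - 4.25) = -6.576%, loss ≈ 7596 × 6.576/100 ≈ 500.
Year 2018: gap = -1.6 × (8.61 - 4.25) = -6.976%, loss ≈ 7596 × 6.976/100 ≈ 530.
Year 2019: gap = -1.6 × (5.62 - 4.25) = -2.192%, loss ≈ 7596 × 2.192/100 ≈ 167.
Total lost output = 425 + 530 + 500 + 530 + 167 = 2152 billion.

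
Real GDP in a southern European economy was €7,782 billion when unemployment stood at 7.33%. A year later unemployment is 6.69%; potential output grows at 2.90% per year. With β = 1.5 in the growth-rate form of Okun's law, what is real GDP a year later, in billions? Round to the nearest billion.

€8,082 billion

Δu = 6.69 - 7.33 = -0.64 points.
Okun's law (growth form): g_Y = g_Y* - β × Δu = 2.90 - 1.5 × (-0.64) = 2.9 + 0.96 = 3.86%.
Real GDP in the next year = 7782 × (1 + 3.86/100) = 7782 × 1.0386 ≈ 8082 billion.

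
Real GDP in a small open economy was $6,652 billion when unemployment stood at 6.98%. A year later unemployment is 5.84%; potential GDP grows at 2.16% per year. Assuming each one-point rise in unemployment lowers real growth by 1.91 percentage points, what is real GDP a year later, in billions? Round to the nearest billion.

Δu = 5.84 - 6.98 = -1.14 points.
Okun's law (growth form): g_Y = g_Y* - β × Δu = 2.16 - 1.91 × (-1.14) = 2.16 + 2.1774 = 4.3374%.
Real GDP in the next year = 6652 × (1 + 4.3374/100) = 6652 × 1.043374 ≈ 6941 billion.

$6,941 billion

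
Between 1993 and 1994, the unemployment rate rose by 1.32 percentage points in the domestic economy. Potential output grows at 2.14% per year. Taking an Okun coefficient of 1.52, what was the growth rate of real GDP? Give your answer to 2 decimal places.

0.13%

Growth-rate Okun's law: g_Y = g_Y* - β × Δu.
g_Y = 2.14 - 1.52 × (1.32) = 2.14 - 2.0064 = 0.1336%, i.e. 0.13% to 2 d.p.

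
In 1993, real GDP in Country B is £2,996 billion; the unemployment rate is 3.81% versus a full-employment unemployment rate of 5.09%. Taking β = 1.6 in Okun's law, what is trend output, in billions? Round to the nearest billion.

Unemployment gap = 3.81 - 5.09 = -1.28 points, so output gap = -1.6 × (-1.28) = 2.048%.
Since Y = Y* × (1 + gap/100), Y* = 2996/1.02048 ≈ 2936 billion.

£2,936 billion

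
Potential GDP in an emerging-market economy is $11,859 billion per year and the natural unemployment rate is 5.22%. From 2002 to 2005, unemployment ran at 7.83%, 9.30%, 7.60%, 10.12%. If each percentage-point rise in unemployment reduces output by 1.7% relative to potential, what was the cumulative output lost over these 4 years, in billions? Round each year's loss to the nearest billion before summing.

Year 2002: gap = -1.7 × (7.83 - 5.22) = -4.437%, loss ≈ 11859 × 4.437/100 ≈ 526.
Year 2003: gap = -1.7 × (9.3 - 5.22) = -6.936%, loss ≈ 11859 × 6.936/100 ≈ 823.
Year 2004: gap = -1.7 × (7.6 - 5.22) = -4.046%, loss ≈ 11859 × 4.046/100 ≈ 480.
Year 2005: gap = -1.7 × (10.12 - 5.22) = -8.33%, loss ≈ 11859 × 8.33/100 ≈ 988.
Total lost output = 526 + 823 + 480 + 988 = 2817 billion.

$2,817 billion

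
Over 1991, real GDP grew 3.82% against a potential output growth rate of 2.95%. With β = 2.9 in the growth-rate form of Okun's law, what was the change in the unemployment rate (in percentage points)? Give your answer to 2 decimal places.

-0.30 percentage points

Growth-rate Okun's law: g_Y = g_Y* - β × Δu, so Δu = (g_Y* - g_Y)/β.
Δu = (2.95 - 3.82)/2.9 = -0.87/2.9 = -0.30 percentage points.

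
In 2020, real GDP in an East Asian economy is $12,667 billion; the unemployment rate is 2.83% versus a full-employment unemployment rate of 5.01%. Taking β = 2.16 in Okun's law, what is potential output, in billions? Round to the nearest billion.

$12,097 billion

Unemployment gap = 2.83 - 5.01 = -2.18 points, so output gap = -2.16 × (-2.18) = 4.7088%.
Since Y = Y* × (1 + gap/100), Y* = 12667/1.047088 ≈ 12097 billion.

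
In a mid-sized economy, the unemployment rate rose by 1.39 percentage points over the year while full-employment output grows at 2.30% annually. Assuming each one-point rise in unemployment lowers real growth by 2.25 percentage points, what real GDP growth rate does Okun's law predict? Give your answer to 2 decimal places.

-0.83%

Growth-rate Okun's law: g_Y = g_Y* - β × Δu.
g_Y = 2.30 - 2.25 × (1.39) = 2.3 - 3.1275 = -0.8275%, i.e. -0.83% to 2 d.p.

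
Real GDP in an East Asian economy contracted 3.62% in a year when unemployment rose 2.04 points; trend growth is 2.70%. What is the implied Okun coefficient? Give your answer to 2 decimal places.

Growth form: g_Y = g_Y* - β × Δu, so β = (g_Y* - g_Y)/Δu.
β = (2.7 + 3.62)/2.04 = 6.32/2.04 = 3.10.

β ≈ 3.10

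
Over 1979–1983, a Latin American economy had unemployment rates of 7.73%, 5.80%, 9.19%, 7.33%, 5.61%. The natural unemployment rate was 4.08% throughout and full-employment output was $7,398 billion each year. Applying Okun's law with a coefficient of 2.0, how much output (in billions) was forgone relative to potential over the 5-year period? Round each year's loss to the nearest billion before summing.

$2,257 billion

Year 1979: gap = -2.0 × (7.73 - 4.08) = -7.3%, loss ≈ 7398 × 7.3/100 ≈ 540.
Year 1980: gap = -2.0 × (5.8 - 4.08) = -3.44%, loss ≈ 7398 × 3.44/100 ≈ 254.
Year 1981: gap = -2.0 × (9.19 - 4.08) = -10.22%, loss ≈ 7398 × 10.22/100 ≈ 756.
Year 1982: gap = -2.0 × (7.33 - 4.08) = -6.5%, loss ≈ 7398 × 6.5/100 ≈ 481.
Year 1983: gap = -2.0 × (5.61 - 4.08) = -3.06%, loss ≈ 7398 × 3.06/100 ≈ 226.
Total lost output = 540 + 254 + 756 + 481 + 226 = 2257 billion.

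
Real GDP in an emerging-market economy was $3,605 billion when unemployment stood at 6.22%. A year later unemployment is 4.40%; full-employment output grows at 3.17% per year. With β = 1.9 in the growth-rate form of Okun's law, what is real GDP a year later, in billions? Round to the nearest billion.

$3,844 billion

Δu = 4.4 - 6.22 = -1.82 points.
Okun's law (growth form): g_Y = g_Y* - β × Δu = 3.17 - 1.9 × (-1.82) = 3.17 + 3.458 = 6.628%.
Real GDP in the next year = 3605 × (1 + 6.628/100) = 3605 × 1.06628 ≈ 3844 billion.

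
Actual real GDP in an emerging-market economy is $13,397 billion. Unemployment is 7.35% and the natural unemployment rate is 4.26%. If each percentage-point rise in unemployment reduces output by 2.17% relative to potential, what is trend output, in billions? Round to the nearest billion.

Unemployment gap = 7.35 - 4.26 = 3.09 points, so output gap = -2.17 × 3.09 = -6.7053%.
Since Y = Y* × (1 + gap/100), Y* = 13397/0.932947 ≈ 14360 billion.

$14,360 billion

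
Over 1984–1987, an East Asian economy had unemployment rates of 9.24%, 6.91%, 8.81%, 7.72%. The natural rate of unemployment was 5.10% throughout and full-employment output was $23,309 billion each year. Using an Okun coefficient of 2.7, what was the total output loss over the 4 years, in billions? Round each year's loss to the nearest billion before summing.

$7,728 billion

Year 1984: gap = -2.7 × (9.24 - 5.1) = -11.178%, loss ≈ 23309 × 11.178/100 ≈ 2605.
Year 1985: gap = -2.7 × (6.91 - 5.1) = -4.887%, loss ≈ 23309 × 4.887/100 ≈ 1139.
Year 1986: gap = -2.7 × (8.81 - 5.1) = -10.017%, loss ≈ 23309 × 10.017/100 ≈ 2335.
Year 1987: gap = -2.7 × (7.72 - 5.1) = -7.074%, loss ≈ 23309 × 7.074/100 ≈ 1649.
Total lost output = 2605 + 1139 + 2335 + 1649 = 7728 billion.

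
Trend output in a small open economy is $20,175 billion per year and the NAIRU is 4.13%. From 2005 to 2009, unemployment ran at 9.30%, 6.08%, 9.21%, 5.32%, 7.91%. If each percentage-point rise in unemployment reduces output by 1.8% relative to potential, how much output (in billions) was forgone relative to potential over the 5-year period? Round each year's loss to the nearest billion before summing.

$6,235 billion

Year 2005: gap = -1.8 × (9.3 - 4.13) = -9.306%, loss ≈ 20175 × 9.306/100 ≈ 1877.
Year 2006: gap = -1.8 × (6.08 - 4.13) = -3.51%, loss ≈ 20175 × 3.51/100 ≈ 708.
Year 2007: gap = -1.8 × (9.21 - 4.13) = -9.144%, loss ≈ 20175 × 9.144/100 ≈ 1845.
Year 2008: gap = -1.8 × (5.32 - 4.13) = -2.142%, loss ≈ 20175 × 2.142/100 ≈ 432.
Year 2009: gap = -1.8 × (7.91 - 4.13) = -6.804%, loss ≈ 20175 × 6.804/100 ≈ 1373.
Total lost output = 1877 + 708 + 1845 + 432 + 1373 = 6235 billion.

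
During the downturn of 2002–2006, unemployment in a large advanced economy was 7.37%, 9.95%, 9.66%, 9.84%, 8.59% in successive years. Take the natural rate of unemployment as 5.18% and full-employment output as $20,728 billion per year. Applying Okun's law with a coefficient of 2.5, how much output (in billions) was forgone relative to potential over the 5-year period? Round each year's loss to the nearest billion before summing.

$10,111 billion

Year 2002: gap = -2.5 × (7.37 - 5.18) = -5.475%, loss ≈ 20728 × 5.475/100 ≈ 1135.
Year 2003: gap = -2.5 × (9.95 - 5.18) = -11.925%, loss ≈ 20728 × 11.925/100 ≈ 2472.
Year 2004: gap = -2.5 × (9.66 - 5.18) = -11.2%, loss ≈ 20728 × 11.2/100 ≈ 2322.
Year 2005: gap = -2.5 × (9.84 - 5.18) = -11.65%, loss ≈ 20728 × 11.65/100 ≈ 2415.
Year 2006: gap = -2.5 × (8.59 - 5.18) = -8.525%, loss ≈ 20728 × 8.525/100 ≈ 1767.
Total lost output = 1135 + 2472 + 2322 + 2415 + 1767 = 10111 billion.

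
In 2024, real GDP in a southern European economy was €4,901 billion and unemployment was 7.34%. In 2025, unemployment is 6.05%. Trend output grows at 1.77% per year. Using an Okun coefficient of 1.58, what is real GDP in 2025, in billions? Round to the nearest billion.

€5,088 billion

Δu = 6.05 - 7.34 = -1.29 points.
Okun's law (growth form): g_Y = g_Y* - β × Δu = 1.77 - 1.58 × (-1.29) = 1.77 + 2.0382 = 3.8082%.
Real GDP in the next year = 4901 × (1 + 3.8082/100) = 4901 × 1.038082 ≈ 5088 billion.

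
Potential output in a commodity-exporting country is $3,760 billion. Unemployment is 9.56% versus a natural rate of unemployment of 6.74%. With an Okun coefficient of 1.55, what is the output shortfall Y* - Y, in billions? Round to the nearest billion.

$164 billion

Output gap = -1.55 × (9.56 - 6.74) = -1.55 × 2.82 = -4.371%.
Actual GDP ≈ 3760 × 0.95629 ≈ 3596 billion, so the shortfall is 3760 - 3596 = 164 billion.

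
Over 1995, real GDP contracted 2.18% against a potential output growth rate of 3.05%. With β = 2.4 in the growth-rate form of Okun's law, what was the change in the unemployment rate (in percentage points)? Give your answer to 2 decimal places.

Growth-rate Okun's law: g_Y = g_Y* - β × Δu, so Δu = (g_Y* - g_Y)/β.
Δu = (3.05 + 2.18)/2.4 = 5.23/2.4 = 2.18 percentage points.

2.18 percentage points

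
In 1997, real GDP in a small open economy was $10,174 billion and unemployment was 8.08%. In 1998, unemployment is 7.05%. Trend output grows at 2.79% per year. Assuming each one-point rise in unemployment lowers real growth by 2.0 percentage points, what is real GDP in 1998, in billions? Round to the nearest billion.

$10,667 billion

Δu = 7.05 - 8.08 = -1.03 points.
Okun's law (growth form): g_Y = g_Y* - β × Δu = 2.79 - 2.0 × (-1.03) = 2.79 + 2.06 = 4.85%.
Real GDP in the next year = 10174 × (1 + 4.85/100) = 10174 × 1.0485 ≈ 10667 billion.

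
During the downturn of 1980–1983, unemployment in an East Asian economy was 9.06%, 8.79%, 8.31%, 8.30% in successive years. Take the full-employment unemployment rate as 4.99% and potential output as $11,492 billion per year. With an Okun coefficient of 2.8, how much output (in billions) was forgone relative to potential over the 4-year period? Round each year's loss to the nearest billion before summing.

Year 1980: gap = -2.8 × (9.06 - 4.99) = -11.396%, loss ≈ 11492 × 11.396/100 ≈ 1310.
Year 1981: gap = -2.8 × (8.79 - 4.99) = -10.64%, loss ≈ 11492 × 10.64/100 ≈ 1223.
Year 1982: gap = -2.8 × (8.31 - 4.99) = -9.296%, loss ≈ 11492 × 9.296/100 ≈ 1068.
Year 1983: gap = -2.8 × (8.3 - 4.99) = -9.268%, loss ≈ 11492 × 9.268/100 ≈ 1065.
Total lost output = 1310 + 1223 + 1068 + 1065 = 4666 billion.

$4,666 billion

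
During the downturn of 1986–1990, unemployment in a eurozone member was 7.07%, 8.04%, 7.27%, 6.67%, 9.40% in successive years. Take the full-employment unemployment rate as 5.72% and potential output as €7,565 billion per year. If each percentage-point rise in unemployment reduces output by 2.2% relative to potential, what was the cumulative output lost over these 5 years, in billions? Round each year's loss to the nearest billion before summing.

Year 1986: gap = -2.2 × (7.07 - 5.72) = -2.97%, loss ≈ 7565 × 2.97/100 ≈ 225.
Year 1987: gap = -2.2 × (8.04 - 5.72) = -5.104%, loss ≈ 7565 × 5.104/100 ≈ 386.
Year 1988: gap = -2.2 × (7.27 - 5.72) = -3.41%, loss ≈ 7565 × 3.41/100 ≈ 258.
Year 1989: gap = -2.2 × (6.67 - 5.72) = -2.09%, loss ≈ 7565 × 2.09/100 ≈ 158.
Year 1990: gap = -2.2 × (9.4 - 5.72) = -8.096%, loss ≈ 7565 × 8.096/100 ≈ 612.
Total lost output = 225 + 386 + 258 + 158 + 612 = 1639 billion.

€1,639 billion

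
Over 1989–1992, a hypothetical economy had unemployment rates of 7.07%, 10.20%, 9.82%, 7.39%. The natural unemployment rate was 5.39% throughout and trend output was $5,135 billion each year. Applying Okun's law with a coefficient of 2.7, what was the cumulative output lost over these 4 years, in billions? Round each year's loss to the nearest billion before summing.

$1,791 billion

Year 1989: gap = -2.7 × (7.07 - 5.39) = -4.536%, loss ≈ 5135 × 4.536/100 ≈ 233.
Year 1990: gap = -2.7 × (10.2 - 5.39) = -12.987%, loss ≈ 5135 × 12.987/100 ≈ 667.
Year 1991: gap = -2.7 × (9.82 - 5.39) = -11.961%, loss ≈ 5135 × 11.961/100 ≈ 614.
Year 1992: gap = -2.7 × (7.39 - 5.39) = -5.4%, loss ≈ 5135 × 5.4/100 ≈ 277.
Total lost output = 233 + 667 + 614 + 277 = 1791 billion.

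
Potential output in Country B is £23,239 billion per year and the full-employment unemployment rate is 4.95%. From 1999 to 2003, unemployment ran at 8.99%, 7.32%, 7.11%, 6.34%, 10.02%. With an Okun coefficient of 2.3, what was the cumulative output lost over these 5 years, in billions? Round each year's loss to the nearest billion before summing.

Year 1999: gap = -2.3 × (8.99 - 4.95) = -9.292%, loss ≈ 23239 × 9.292/100 ≈ 2159.
Year 2000: gap = -2.3 × (7.32 - 4.95) = -5.451%, loss ≈ 23239 × 5.451/100 ≈ 1267.
Year 2001: gap = -2.3 × (7.11 - 4.95) = -4.968%, loss ≈ 23239 × 4.968/100 ≈ 1155.
Year 2002: gap = -2.3 × (6.34 - 4.95) = -3.197%, loss ≈ 23239 × 3.197/100 ≈ 743.
Year 2003: gap = -2.3 × (10.02 - 4.95) = -11.661%, loss ≈ 23239 × 11.661/100 ≈ 2710.
Total lost output = 2159 + 1267 + 1155 + 743 + 2710 = 8034 billion.

£8,034 billion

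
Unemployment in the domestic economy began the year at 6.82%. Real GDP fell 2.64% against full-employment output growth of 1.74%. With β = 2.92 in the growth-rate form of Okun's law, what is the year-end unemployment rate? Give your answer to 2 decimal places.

8.32%

Growth-rate Okun's law: g_Y = g_Y* - β × Δu, so Δu = (g_Y* - g_Y)/β.
Δu = (1.74 + 2.64)/2.92 = 4.38/2.92 = 1.50 percentage points.
Year-end unemployment = 6.82 + 1.5 = 8.32%.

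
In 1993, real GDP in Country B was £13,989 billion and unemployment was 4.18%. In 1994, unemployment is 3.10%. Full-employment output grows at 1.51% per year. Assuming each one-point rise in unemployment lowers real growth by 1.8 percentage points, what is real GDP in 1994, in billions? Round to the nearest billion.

£14,472 billion

Δu = 3.1 - 4.18 = -1.08 points.
Okun's law (growth form): g_Y = g_Y* - β × Δu = 1.51 - 1.8 × (-1.08) = 1.51 + 1.944 = 3.454%.
Real GDP in the next year = 13989 × (1 + 3.454/100) = 13989 × 1.03454 ≈ 14472 billion.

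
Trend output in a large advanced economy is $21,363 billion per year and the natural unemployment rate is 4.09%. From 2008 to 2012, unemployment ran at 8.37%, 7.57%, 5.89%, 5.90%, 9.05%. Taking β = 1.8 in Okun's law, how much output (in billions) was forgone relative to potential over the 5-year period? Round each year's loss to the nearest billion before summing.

$6,279 billion

Year 2008: gap = -1.8 × (8.37 - 4.09) = -7.704%, loss ≈ 21363 × 7.704/100 ≈ 1646.
Year 2009: gap = -1.8 × (7.57 - 4.09) = -6.264%, loss ≈ 21363 × 6.264/100 ≈ 1338.
Year 2010: gap = -1.8 × (5.89 - 4.09) = -3.24%, loss ≈ 21363 × 3.24/100 ≈ 692.
Year 2011: gap = -1.8 × (5.9 - 4.09) = -3.258%, loss ≈ 21363 × 3.258/100 ≈ 696.
Year 2012: gap = -1.8 × (9.05 - 4.09) = -8.928%, loss ≈ 21363 × 8.928/100 ≈ 1907.
Total lost output = 1646 + 1338 + 692 + 696 + 1907 = 6279 billion.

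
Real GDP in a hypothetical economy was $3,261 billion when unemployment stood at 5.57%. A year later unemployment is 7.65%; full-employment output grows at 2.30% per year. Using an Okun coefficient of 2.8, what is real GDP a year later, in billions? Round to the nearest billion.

Δu = 7.65 - 5.57 = 2.08 points.
Okun's law (growth form): g_Y = g_Y* - β × Δu = 2.30 - 2.8 × (2.08) = 2.3 - 5.824 = -3.524%.
Real GDP in the next year = 3261 × (1 - 3.524/100) = 3261 × 0.96476 ≈ 3146 billion.

$3,146 billion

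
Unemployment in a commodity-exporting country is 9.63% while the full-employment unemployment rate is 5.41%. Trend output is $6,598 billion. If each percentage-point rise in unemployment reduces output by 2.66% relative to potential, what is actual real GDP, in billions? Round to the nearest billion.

$5,857 billion

Unemployment gap = 9.63 - 5.41 = 4.22 points, so the output gap is -2.66 × 4.22 = -11.2252%.
Actual GDP = 6598 × (1 - 11.2252/100) = 6598 × 0.887748 ≈ 5857 billion.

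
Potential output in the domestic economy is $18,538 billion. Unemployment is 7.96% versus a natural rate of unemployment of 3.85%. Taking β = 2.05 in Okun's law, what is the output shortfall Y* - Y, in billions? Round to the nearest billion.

Output gap = -2.05 × (7.96 - 3.85) = -2.05 × 4.11 = -8.4255%.
Actual GDP ≈ 18538 × 0.915745 ≈ 16976 billion, so the shortfall is 18538 - 16976 = 1562 billion.

$1,562 billion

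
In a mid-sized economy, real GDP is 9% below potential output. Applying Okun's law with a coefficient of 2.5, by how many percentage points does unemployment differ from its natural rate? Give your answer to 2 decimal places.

Okun's law: output gap = -β × (u - u*), so u - u* = -(output gap)/β.
u - u* = -(-9)/2.5 = 3.6 percentage points.

3.60 percentage points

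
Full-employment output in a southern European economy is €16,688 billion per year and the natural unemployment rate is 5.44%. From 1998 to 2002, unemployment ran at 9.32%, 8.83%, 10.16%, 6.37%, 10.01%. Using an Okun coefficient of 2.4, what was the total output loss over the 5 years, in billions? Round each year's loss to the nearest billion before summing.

Year 1998: gap = -2.4 × (9.32 - 5.44) = -9.312%, loss ≈ 16688 × 9.312/100 ≈ 1554.
Year 1999: gap = -2.4 × (8.83 - 5.44) = -8.136%, loss ≈ 16688 × 8.136/100 ≈ 1358.
Year 2000: gap = -2.4 × (10.16 - 5.44) = -11.328%, loss ≈ 16688 × 11.328/100 ≈ 1890.
Year 2001: gap = -2.4 × (6.37 - 5.44) = -2.232%, loss ≈ 16688 × 2.232/100 ≈ 372.
Year 2002: gap = -2.4 × (10.01 - 5.44) = -10.968%, loss ≈ 16688 × 10.968/100 ≈ 1830.
Total lost output = 1554 + 1358 + 1890 + 372 + 1830 = 7004 billion.

€7,004 billion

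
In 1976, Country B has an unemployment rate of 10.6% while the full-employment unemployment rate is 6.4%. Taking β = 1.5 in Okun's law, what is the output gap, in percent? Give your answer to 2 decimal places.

-6.30%

The unemployment gap is 10.6 - 6.4 = 4.2 percentage points.
Okun's law gives an output gap of -1.5 × 4.2 = -6.3%, i.e. 6.30% below potential.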